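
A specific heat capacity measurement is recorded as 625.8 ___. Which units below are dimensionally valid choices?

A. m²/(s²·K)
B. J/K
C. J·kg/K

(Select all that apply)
A

specific heat capacity has SI base units: m^2 / (s^2 * K)

Checking each option against m^2 / (s^2 * K):
  A. m²/(s²·K): ✓ matches
  B. J/K: ✗ does not match
  C. J·kg/K: ✗ does not match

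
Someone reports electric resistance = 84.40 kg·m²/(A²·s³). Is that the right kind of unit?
Yes

electric resistance has SI base units: kg * m^2 / (A^2 * s^3)
kg·m²/(A²·s³) reduces to the same SI base units, so it is a valid unit for electric resistance.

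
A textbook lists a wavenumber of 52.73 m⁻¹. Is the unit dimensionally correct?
Yes

wavenumber has SI base units: 1 / m
m⁻¹ reduces to the same SI base units, so it is a valid unit for wavenumber.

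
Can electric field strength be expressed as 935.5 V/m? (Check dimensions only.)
Yes

electric field strength has SI base units: kg * m / (A * s^3)
V/m reduces to the same SI base units, so it is a valid unit for electric field strength.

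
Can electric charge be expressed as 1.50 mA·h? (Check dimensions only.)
Yes

electric charge has SI base units: A * s
mA·h reduces to the same SI base units, so it is a valid unit for electric charge.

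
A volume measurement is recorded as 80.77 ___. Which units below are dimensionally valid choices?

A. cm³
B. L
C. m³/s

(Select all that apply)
A, B

volume has SI base units: m^3

Checking each option against m^3:
  A. cm³: ✓ matches
  B. L: ✓ matches
  C. m³/s: ✗ does not match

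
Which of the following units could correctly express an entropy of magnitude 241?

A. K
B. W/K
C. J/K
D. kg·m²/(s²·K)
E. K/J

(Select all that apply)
C, D

entropy has SI base units: kg * m^2 / (s^2 * K)

Checking each option against kg * m^2 / (s^2 * K):
  A. K: ✗ does not match
  B. W/K: ✗ does not match
  C. J/K: ✓ matches
  D. kg·m²/(s²·K): ✓ matches
  E. K/J: ✗ does not match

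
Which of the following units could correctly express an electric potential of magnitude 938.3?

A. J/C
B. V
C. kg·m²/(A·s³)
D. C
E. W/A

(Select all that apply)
A, B, C, E

electric potential has SI base units: kg * m^2 / (A * s^3)

Checking each option against kg * m^2 / (A * s^3):
  A. J/C: ✓ matches
  B. V: ✓ matches
  C. kg·m²/(A·s³): ✓ matches
  D. C: ✗ does not match
  E. W/A: ✓ matches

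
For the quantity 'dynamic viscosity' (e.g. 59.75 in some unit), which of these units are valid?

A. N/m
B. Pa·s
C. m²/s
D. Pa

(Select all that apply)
B

dynamic viscosity has SI base units: kg / (m * s)

Checking each option against kg / (m * s):
  A. N/m: ✗ does not match
  B. Pa·s: ✓ matches
  C. m²/s: ✗ does not match
  D. Pa: ✗ does not match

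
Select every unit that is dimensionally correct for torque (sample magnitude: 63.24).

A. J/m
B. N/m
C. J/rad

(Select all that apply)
C

torque has SI base units: kg * m^2 / s^2

Checking each option against kg * m^2 / s^2:
  A. J/m: ✗ does not match
  B. N/m: ✗ does not match
  C. J/rad: ✓ matches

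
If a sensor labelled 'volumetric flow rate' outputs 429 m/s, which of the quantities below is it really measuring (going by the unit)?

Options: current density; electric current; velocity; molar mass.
velocity

volumetric flow rate should have units dimensionally equivalent to m^3 / s (e.g. m³/s).
The given unit 'm/s' reduces to m / s. Of the listed options, that is the dimensionality of velocity.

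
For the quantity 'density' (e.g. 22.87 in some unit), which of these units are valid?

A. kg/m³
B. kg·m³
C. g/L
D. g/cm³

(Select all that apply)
A, C, D

density has SI base units: kg / m^3

Checking each option against kg / m^3:
  A. kg/m³: ✓ matches
  B. kg·m³: ✗ does not match
  C. g/L: ✓ matches
  D. g/cm³: ✓ matches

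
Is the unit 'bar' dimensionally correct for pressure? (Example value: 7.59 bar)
Yes

pressure has SI base units: kg / (m * s^2)
bar reduces to the same SI base units, so it is a valid unit for pressure.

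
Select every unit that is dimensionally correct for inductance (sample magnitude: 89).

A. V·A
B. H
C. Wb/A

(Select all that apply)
B, C

inductance has SI base units: kg * m^2 / (A^2 * s^2)

Checking each option against kg * m^2 / (A^2 * s^2):
  A. V·A: ✗ does not match
  B. H: ✓ matches
  C. Wb/A: ✓ matches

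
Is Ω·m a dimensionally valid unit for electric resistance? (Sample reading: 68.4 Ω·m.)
No

electric resistance has SI base units: kg * m^2 / (A^2 * s^3)
Ω·m does NOT reduce to kg * m^2 / (A^2 * s^3); a valid unit for electric resistance would be e.g. Ω.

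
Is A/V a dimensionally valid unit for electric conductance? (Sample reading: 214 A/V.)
Yes

electric conductance has SI base units: A^2 * s^3 / (kg * m^2)
A/V reduces to the same SI base units, so it is a valid unit for electric conductance.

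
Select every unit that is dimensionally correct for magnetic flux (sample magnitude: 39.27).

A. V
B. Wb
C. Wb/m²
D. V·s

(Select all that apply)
B, D

magnetic flux has SI base units: kg * m^2 / (A * s^2)

Checking each option against kg * m^2 / (A * s^2):
  A. V: ✗ does not match
  B. Wb: ✓ matches
  C. Wb/m²: ✗ does not match
  D. V·s: ✓ matches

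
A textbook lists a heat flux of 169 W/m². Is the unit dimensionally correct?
Yes

heat flux has SI base units: kg / s^3
W/m² reduces to the same SI base units, so it is a valid unit for heat flux.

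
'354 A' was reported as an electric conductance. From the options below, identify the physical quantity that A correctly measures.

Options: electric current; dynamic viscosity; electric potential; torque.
electric current

electric conductance should have units dimensionally equivalent to A^2 * s^3 / (kg * m^2) (e.g. S).
The given unit 'A' reduces to A. Of the listed options, that is the dimensionality of electric current.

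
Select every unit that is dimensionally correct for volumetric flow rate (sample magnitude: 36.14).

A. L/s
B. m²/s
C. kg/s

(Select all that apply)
A

volumetric flow rate has SI base units: m^3 / s

Checking each option against m^3 / s:
  A. L/s: ✓ matches
  B. m²/s: ✗ does not match
  C. kg/s: ✗ does not match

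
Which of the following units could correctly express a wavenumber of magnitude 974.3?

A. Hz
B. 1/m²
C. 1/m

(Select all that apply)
C

wavenumber has SI base units: 1 / m

Checking each option against 1 / m:
  A. Hz: ✗ does not match
  B. 1/m²: ✗ does not match
  C. 1/m: ✓ matches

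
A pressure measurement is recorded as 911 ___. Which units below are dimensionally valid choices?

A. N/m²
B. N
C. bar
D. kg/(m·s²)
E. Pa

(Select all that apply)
A, C, D, E

pressure has SI base units: kg / (m * s^2)

Checking each option against kg / (m * s^2):
  A. N/m²: ✓ matches
  B. N: ✗ does not match
  C. bar: ✓ matches
  D. kg/(m·s²): ✓ matches
  E. Pa: ✓ matches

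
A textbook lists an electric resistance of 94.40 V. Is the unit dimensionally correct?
No

electric resistance has SI base units: kg * m^2 / (A^2 * s^3)
V does NOT reduce to kg * m^2 / (A^2 * s^3); a valid unit for electric resistance would be e.g. Ω.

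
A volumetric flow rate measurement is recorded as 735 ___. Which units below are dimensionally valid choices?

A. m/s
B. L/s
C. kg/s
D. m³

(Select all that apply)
B

volumetric flow rate has SI base units: m^3 / s

Checking each option against m^3 / s:
  A. m/s: ✗ does not match
  B. L/s: ✓ matches
  C. kg/s: ✗ does not match
  D. m³: ✗ does not match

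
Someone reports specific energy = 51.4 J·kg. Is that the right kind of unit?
No

specific energy has SI base units: m^2 / s^2
J·kg does NOT reduce to m^2 / s^2; a valid unit for specific energy would be e.g. J/kg.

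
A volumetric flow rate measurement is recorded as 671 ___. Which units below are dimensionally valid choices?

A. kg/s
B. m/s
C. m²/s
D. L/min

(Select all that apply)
D

volumetric flow rate has SI base units: m^3 / s

Checking each option against m^3 / s:
  A. kg/s: ✗ does not match
  B. m/s: ✗ does not match
  C. m²/s: ✗ does not match
  D. L/min: ✓ matches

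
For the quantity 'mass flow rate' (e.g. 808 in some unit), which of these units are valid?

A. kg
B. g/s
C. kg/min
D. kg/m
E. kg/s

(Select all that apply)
B, C, E

mass flow rate has SI base units: kg / s

Checking each option against kg / s:
  A. kg: ✗ does not match
  B. g/s: ✓ matches
  C. kg/min: ✓ matches
  D. kg/m: ✗ does not match
  E. kg/s: ✓ matches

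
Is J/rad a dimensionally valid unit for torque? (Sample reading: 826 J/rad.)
Yes

torque has SI base units: kg * m^2 / s^2
J/rad reduces to the same SI base units, so it is a valid unit for torque.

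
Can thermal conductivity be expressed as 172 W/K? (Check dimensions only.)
No

thermal conductivity has SI base units: kg * m / (s^3 * K)
W/K does NOT reduce to kg * m / (s^3 * K); a valid unit for thermal conductivity would be e.g. W/(m·K).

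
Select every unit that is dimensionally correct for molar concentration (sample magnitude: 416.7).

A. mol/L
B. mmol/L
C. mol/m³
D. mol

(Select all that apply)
A, B, C

molar concentration has SI base units: mol / m^3

Checking each option against mol / m^3:
  A. mol/L: ✓ matches
  B. mmol/L: ✓ matches
  C. mol/m³: ✓ matches
  D. mol: ✗ does not match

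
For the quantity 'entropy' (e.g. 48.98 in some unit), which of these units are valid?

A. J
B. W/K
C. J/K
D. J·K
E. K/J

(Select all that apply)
C

entropy has SI base units: kg * m^2 / (s^2 * K)

Checking each option against kg * m^2 / (s^2 * K):
  A. J: ✗ does not match
  B. W/K: ✗ does not match
  C. J/K: ✓ matches
  D. J·K: ✗ does not match
  E. K/J: ✗ does not match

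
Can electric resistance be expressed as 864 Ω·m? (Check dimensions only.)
No

electric resistance has SI base units: kg * m^2 / (A^2 * s^3)
Ω·m does NOT reduce to kg * m^2 / (A^2 * s^3); a valid unit for electric resistance would be e.g. Ω.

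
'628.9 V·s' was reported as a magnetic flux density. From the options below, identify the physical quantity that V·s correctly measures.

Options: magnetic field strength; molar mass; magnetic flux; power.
magnetic flux

magnetic flux density should have units dimensionally equivalent to kg / (A * s^2) (e.g. T).
The given unit 'V·s' reduces to kg * m^2 / (A * s^2). Of the listed options, that is the dimensionality of magnetic flux.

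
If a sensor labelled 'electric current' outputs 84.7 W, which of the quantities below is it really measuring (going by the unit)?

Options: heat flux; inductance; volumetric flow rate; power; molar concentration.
power

electric current should have units dimensionally equivalent to A (e.g. A).
The given unit 'W' reduces to kg * m^2 / s^3. Of the listed options, that is the dimensionality of power.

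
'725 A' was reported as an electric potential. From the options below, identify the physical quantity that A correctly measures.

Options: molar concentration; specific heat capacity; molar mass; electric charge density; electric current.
electric current

electric potential should have units dimensionally equivalent to kg * m^2 / (A * s^3) (e.g. V).
The given unit 'A' reduces to A. Of the listed options, that is the dimensionality of electric current.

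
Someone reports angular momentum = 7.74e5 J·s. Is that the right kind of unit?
Yes

angular momentum has SI base units: kg * m^2 / s
J·s reduces to the same SI base units, so it is a valid unit for angular momentum.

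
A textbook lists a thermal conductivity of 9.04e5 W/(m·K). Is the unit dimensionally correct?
Yes

thermal conductivity has SI base units: kg * m / (s^3 * K)
W/(m·K) reduces to the same SI base units, so it is a valid unit for thermal conductivity.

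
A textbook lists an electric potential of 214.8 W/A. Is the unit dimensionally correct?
Yes

electric potential has SI base units: kg * m^2 / (A * s^3)
W/A reduces to the same SI base units, so it is a valid unit for electric potential.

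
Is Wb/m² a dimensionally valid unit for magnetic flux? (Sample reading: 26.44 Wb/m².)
No

magnetic flux has SI base units: kg * m^2 / (A * s^2)
Wb/m² does NOT reduce to kg * m^2 / (A * s^2); a valid unit for magnetic flux would be e.g. Wb.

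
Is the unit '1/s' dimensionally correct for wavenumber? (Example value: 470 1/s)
No

wavenumber has SI base units: 1 / m
1/s does NOT reduce to 1 / m; a valid unit for wavenumber would be e.g. 1/m.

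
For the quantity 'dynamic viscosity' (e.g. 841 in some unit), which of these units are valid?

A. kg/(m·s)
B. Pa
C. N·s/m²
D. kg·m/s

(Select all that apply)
A, C

dynamic viscosity has SI base units: kg / (m * s)

Checking each option against kg / (m * s):
  A. kg/(m·s): ✓ matches
  B. Pa: ✗ does not match
  C. N·s/m²: ✓ matches
  D. kg·m/s: ✗ does not match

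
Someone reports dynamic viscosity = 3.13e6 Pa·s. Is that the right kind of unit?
Yes

dynamic viscosity has SI base units: kg / (m * s)
Pa·s reduces to the same SI base units, so it is a valid unit for dynamic viscosity.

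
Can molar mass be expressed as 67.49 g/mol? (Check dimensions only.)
Yes

molar mass has SI base units: kg / mol
g/mol reduces to the same SI base units, so it is a valid unit for molar mass.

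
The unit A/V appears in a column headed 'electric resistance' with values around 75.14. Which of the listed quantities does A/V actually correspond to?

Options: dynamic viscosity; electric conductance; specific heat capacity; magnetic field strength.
electric conductance

electric resistance should have units dimensionally equivalent to kg * m^2 / (A^2 * s^3) (e.g. Ω).
The given unit 'A/V' reduces to A^2 * s^3 / (kg * m^2). Of the listed options, that is the dimensionality of electric conductance.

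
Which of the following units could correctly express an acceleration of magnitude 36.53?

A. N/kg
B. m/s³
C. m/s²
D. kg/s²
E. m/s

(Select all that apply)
A, C

acceleration has SI base units: m / s^2

Checking each option against m / s^2:
  A. N/kg: ✓ matches
  B. m/s³: ✗ does not match
  C. m/s²: ✓ matches
  D. kg/s²: ✗ does not match
  E. m/s: ✗ does not match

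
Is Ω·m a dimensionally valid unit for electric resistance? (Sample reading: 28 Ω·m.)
No

electric resistance has SI base units: kg * m^2 / (A^2 * s^3)
Ω·m does NOT reduce to kg * m^2 / (A^2 * s^3); a valid unit for electric resistance would be e.g. Ω.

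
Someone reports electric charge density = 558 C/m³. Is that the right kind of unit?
Yes

electric charge density has SI base units: A * s / m^3
C/m³ reduces to the same SI base units, so it is a valid unit for electric charge density.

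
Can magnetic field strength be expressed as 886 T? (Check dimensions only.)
No

magnetic field strength has SI base units: A / m
T does NOT reduce to A / m; a valid unit for magnetic field strength would be e.g. A/m.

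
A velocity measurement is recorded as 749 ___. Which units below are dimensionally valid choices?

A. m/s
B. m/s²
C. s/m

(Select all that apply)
A

velocity has SI base units: m / s

Checking each option against m / s:
  A. m/s: ✓ matches
  B. m/s²: ✗ does not match
  C. s/m: ✗ does not match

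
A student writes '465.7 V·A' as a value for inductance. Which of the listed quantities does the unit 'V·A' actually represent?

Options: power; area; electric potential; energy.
power

inductance should have units dimensionally equivalent to kg * m^2 / (A^2 * s^2) (e.g. H).
The given unit 'V·A' reduces to kg * m^2 / s^3. Of the listed options, that is the dimensionality of power.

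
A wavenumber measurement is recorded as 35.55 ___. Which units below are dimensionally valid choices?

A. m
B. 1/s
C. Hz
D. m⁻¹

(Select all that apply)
D

wavenumber has SI base units: 1 / m

Checking each option against 1 / m:
  A. m: ✗ does not match
  B. 1/s: ✗ does not match
  C. Hz: ✗ does not match
  D. m⁻¹: ✓ matches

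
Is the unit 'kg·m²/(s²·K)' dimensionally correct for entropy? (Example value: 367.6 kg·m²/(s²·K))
Yes

entropy has SI base units: kg * m^2 / (s^2 * K)
kg·m²/(s²·K) reduces to the same SI base units, so it is a valid unit for entropy.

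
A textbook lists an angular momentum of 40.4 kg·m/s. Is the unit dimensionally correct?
No

angular momentum has SI base units: kg * m^2 / s
kg·m/s does NOT reduce to kg * m^2 / s; a valid unit for angular momentum would be e.g. kg·m²/s.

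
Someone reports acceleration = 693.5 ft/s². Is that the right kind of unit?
Yes

acceleration has SI base units: m / s^2
ft/s² reduces to the same SI base units, so it is a valid unit for acceleration.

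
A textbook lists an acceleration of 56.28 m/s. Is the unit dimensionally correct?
No

acceleration has SI base units: m / s^2
m/s does NOT reduce to m / s^2; a valid unit for acceleration would be e.g. m/s².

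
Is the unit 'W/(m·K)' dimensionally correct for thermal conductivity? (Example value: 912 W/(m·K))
Yes

thermal conductivity has SI base units: kg * m / (s^3 * K)
W/(m·K) reduces to the same SI base units, so it is a valid unit for thermal conductivity.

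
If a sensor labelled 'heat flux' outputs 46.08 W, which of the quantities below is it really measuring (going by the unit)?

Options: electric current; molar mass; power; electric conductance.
power

heat flux should have units dimensionally equivalent to kg / s^3 (e.g. W/m²).
The given unit 'W' reduces to kg * m^2 / s^3. Of the listed options, that is the dimensionality of power.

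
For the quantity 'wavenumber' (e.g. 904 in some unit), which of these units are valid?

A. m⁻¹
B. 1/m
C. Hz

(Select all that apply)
A, B

wavenumber has SI base units: 1 / m

Checking each option against 1 / m:
  A. m⁻¹: ✓ matches
  B. 1/m: ✓ matches
  C. Hz: ✗ does not match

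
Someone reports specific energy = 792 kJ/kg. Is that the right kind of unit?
Yes

specific energy has SI base units: m^2 / s^2
kJ/kg reduces to the same SI base units, so it is a valid unit for specific energy.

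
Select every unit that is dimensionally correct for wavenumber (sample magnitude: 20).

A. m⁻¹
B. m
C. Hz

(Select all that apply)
A

wavenumber has SI base units: 1 / m

Checking each option against 1 / m:
  A. m⁻¹: ✓ matches
  B. m: ✗ does not match
  C. Hz: ✗ does not match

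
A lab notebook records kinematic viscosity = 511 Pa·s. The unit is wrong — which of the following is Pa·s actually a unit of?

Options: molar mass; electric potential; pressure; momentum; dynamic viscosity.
dynamic viscosity

kinematic viscosity should have units dimensionally equivalent to m^2 / s (e.g. m²/s).
The given unit 'Pa·s' reduces to kg / (m * s). Of the listed options, that is the dimensionality of dynamic viscosity.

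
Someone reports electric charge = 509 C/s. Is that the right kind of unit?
No

electric charge has SI base units: A * s
C/s does NOT reduce to A * s; a valid unit for electric charge would be e.g. C.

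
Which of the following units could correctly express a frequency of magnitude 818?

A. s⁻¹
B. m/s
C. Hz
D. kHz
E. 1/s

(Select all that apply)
A, C, D, E

frequency has SI base units: 1 / s

Checking each option against 1 / s:
  A. s⁻¹: ✓ matches
  B. m/s: ✗ does not match
  C. Hz: ✓ matches
  D. kHz: ✓ matches
  E. 1/s: ✓ matches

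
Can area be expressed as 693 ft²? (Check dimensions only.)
Yes

area has SI base units: m^2
ft² reduces to the same SI base units, so it is a valid unit for area.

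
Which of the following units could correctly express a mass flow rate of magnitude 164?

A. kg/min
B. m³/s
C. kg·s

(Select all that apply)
A

mass flow rate has SI base units: kg / s

Checking each option against kg / s:
  A. kg/min: ✓ matches
  B. m³/s: ✗ does not match
  C. kg·s: ✗ does not match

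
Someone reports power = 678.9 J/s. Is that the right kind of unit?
Yes

power has SI base units: kg * m^2 / s^3
J/s reduces to the same SI base units, so it is a valid unit for power.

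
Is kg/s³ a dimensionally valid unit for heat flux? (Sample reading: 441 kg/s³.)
Yes

heat flux has SI base units: kg / s^3
kg/s³ reduces to the same SI base units, so it is a valid unit for heat flux.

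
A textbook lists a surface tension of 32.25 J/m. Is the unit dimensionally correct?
No

surface tension has SI base units: kg / s^2
J/m does NOT reduce to kg / s^2; a valid unit for surface tension would be e.g. N/m.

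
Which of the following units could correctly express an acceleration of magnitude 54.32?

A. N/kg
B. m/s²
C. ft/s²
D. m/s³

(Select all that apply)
A, B, C

acceleration has SI base units: m / s^2

Checking each option against m / s^2:
  A. N/kg: ✓ matches
  B. m/s²: ✓ matches
  C. ft/s²: ✓ matches
  D. m/s³: ✗ does not match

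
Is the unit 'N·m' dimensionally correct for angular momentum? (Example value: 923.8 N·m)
No

angular momentum has SI base units: kg * m^2 / s
N·m does NOT reduce to kg * m^2 / s; a valid unit for angular momentum would be e.g. kg·m²/s.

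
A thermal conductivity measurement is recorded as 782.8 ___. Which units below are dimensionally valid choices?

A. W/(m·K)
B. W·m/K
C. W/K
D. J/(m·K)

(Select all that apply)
A

thermal conductivity has SI base units: kg * m / (s^3 * K)

Checking each option against kg * m / (s^3 * K):
  A. W/(m·K): ✓ matches
  B. W·m/K: ✗ does not match
  C. W/K: ✗ does not match
  D. J/(m·K): ✗ does not match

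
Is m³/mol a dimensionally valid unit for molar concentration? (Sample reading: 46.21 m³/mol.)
No

molar concentration has SI base units: mol / m^3
m³/mol does NOT reduce to mol / m^3; a valid unit for molar concentration would be e.g. mol/m³.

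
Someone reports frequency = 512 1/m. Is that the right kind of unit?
No

frequency has SI base units: 1 / s
1/m does NOT reduce to 1 / s; a valid unit for frequency would be e.g. Hz.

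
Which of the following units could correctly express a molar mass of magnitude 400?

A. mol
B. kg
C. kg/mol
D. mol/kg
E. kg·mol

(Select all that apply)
C

molar mass has SI base units: kg / mol

Checking each option against kg / mol:
  A. mol: ✗ does not match
  B. kg: ✗ does not match
  C. kg/mol: ✓ matches
  D. mol/kg: ✗ does not match
  E. kg·mol: ✗ does not match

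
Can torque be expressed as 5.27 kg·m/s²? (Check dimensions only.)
No

torque has SI base units: kg * m^2 / s^2
kg·m/s² does NOT reduce to kg * m^2 / s^2; a valid unit for torque would be e.g. N·m.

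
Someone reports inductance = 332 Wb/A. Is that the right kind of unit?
Yes

inductance has SI base units: kg * m^2 / (A^2 * s^2)
Wb/A reduces to the same SI base units, so it is a valid unit for inductance.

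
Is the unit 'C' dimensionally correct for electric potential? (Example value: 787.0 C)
No

electric potential has SI base units: kg * m^2 / (A * s^3)
C does NOT reduce to kg * m^2 / (A * s^3); a valid unit for electric potential would be e.g. V.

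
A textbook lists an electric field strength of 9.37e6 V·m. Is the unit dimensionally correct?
No

electric field strength has SI base units: kg * m / (A * s^3)
V·m does NOT reduce to kg * m / (A * s^3); a valid unit for electric field strength would be e.g. V/m.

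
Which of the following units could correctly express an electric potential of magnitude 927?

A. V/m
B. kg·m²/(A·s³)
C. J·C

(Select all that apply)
B

electric potential has SI base units: kg * m^2 / (A * s^3)

Checking each option against kg * m^2 / (A * s^3):
  A. V/m: ✗ does not match
  B. kg·m²/(A·s³): ✓ matches
  C. J·C: ✗ does not match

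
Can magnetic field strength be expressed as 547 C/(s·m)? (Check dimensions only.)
Yes

magnetic field strength has SI base units: A / m
C/(s·m) reduces to the same SI base units, so it is a valid unit for magnetic field strength.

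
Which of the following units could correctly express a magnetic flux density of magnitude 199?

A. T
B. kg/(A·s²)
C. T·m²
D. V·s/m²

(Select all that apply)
A, B, D

magnetic flux density has SI base units: kg / (A * s^2)

Checking each option against kg / (A * s^2):
  A. T: ✓ matches
  B. kg/(A·s²): ✓ matches
  C. T·m²: ✗ does not match
  D. V·s/m²: ✓ matches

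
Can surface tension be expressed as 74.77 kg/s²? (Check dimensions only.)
Yes

surface tension has SI base units: kg / s^2
kg/s² reduces to the same SI base units, so it is a valid unit for surface tension.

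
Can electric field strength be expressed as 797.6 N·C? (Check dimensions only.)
No

electric field strength has SI base units: kg * m / (A * s^3)
N·C does NOT reduce to kg * m / (A * s^3); a valid unit for electric field strength would be e.g. V/m.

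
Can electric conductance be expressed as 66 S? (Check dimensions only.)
Yes

electric conductance has SI base units: A^2 * s^3 / (kg * m^2)
S reduces to the same SI base units, so it is a valid unit for electric conductance.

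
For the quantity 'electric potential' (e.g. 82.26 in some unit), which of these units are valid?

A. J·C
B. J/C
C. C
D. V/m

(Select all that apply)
B

electric potential has SI base units: kg * m^2 / (A * s^3)

Checking each option against kg * m^2 / (A * s^3):
  A. J·C: ✗ does not match
  B. J/C: ✓ matches
  C. C: ✗ does not match
  D. V/m: ✗ does not match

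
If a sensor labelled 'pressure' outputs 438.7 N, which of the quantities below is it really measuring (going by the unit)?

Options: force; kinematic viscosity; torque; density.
force

pressure should have units dimensionally equivalent to kg / (m * s^2) (e.g. Pa).
The given unit 'N' reduces to kg * m / s^2. Of the listed options, that is the dimensionality of force.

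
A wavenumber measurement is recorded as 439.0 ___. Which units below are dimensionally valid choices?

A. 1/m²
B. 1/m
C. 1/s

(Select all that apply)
B

wavenumber has SI base units: 1 / m

Checking each option against 1 / m:
  A. 1/m²: ✗ does not match
  B. 1/m: ✓ matches
  C. 1/s: ✗ does not match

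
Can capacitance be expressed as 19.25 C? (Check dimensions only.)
No

capacitance has SI base units: A^2 * s^4 / (kg * m^2)
C does NOT reduce to A^2 * s^4 / (kg * m^2); a valid unit for capacitance would be e.g. F.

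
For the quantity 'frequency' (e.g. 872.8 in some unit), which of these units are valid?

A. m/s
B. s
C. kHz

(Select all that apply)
C

frequency has SI base units: 1 / s

Checking each option against 1 / s:
  A. m/s: ✗ does not match
  B. s: ✗ does not match
  C. kHz: ✓ matches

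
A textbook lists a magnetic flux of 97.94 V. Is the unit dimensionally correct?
No

magnetic flux has SI base units: kg * m^2 / (A * s^2)
V does NOT reduce to kg * m^2 / (A * s^2); a valid unit for magnetic flux would be e.g. Wb.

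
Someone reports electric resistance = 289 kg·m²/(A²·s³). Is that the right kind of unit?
Yes

electric resistance has SI base units: kg * m^2 / (A^2 * s^3)
kg·m²/(A²·s³) reduces to the same SI base units, so it is a valid unit for electric resistance.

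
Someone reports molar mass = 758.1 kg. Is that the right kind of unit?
No

molar mass has SI base units: kg / mol
kg does NOT reduce to kg / mol; a valid unit for molar mass would be e.g. kg/mol.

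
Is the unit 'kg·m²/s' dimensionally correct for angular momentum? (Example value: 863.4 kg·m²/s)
Yes

angular momentum has SI base units: kg * m^2 / s
kg·m²/s reduces to the same SI base units, so it is a valid unit for angular momentum.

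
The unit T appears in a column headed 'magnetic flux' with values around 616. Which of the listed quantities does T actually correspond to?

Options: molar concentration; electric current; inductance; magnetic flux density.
magnetic flux density

magnetic flux should have units dimensionally equivalent to kg * m^2 / (A * s^2) (e.g. Wb).
The given unit 'T' reduces to kg / (A * s^2). Of the listed options, that is the dimensionality of magnetic flux density.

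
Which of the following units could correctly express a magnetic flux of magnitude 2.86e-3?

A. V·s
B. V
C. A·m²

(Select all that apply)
A

magnetic flux has SI base units: kg * m^2 / (A * s^2)

Checking each option against kg * m^2 / (A * s^2):
  A. V·s: ✓ matches
  B. V: ✗ does not match
  C. A·m²: ✗ does not match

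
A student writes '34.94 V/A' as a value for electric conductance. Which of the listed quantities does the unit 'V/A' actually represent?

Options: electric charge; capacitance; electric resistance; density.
electric resistance

electric conductance should have units dimensionally equivalent to A^2 * s^3 / (kg * m^2) (e.g. S).
The given unit 'V/A' reduces to kg * m^2 / (A^2 * s^3). Of the listed options, that is the dimensionality of electric resistance.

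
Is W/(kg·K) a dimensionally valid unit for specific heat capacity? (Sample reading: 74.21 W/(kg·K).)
No

specific heat capacity has SI base units: m^2 / (s^2 * K)
W/(kg·K) does NOT reduce to m^2 / (s^2 * K); a valid unit for specific heat capacity would be e.g. J/(kg·K).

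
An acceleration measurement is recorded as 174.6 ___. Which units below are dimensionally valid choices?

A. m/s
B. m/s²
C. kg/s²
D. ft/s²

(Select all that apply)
B, D

acceleration has SI base units: m / s^2

Checking each option against m / s^2:
  A. m/s: ✗ does not match
  B. m/s²: ✓ matches
  C. kg/s²: ✗ does not match
  D. ft/s²: ✓ matches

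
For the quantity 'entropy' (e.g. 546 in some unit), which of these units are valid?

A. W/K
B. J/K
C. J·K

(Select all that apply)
B

entropy has SI base units: kg * m^2 / (s^2 * K)

Checking each option against kg * m^2 / (s^2 * K):
  A. W/K: ✗ does not match
  B. J/K: ✓ matches
  C. J·K: ✗ does not match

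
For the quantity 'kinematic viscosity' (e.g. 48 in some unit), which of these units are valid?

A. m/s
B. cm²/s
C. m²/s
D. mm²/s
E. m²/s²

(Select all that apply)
B, C, D

kinematic viscosity has SI base units: m^2 / s

Checking each option against m^2 / s:
  A. m/s: ✗ does not match
  B. cm²/s: ✓ matches
  C. m²/s: ✓ matches
  D. mm²/s: ✓ matches
  E. m²/s²: ✗ does not match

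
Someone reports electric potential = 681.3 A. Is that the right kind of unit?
No

electric potential has SI base units: kg * m^2 / (A * s^3)
A does NOT reduce to kg * m^2 / (A * s^3); a valid unit for electric potential would be e.g. V.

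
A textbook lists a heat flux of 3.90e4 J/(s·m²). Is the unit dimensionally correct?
Yes

heat flux has SI base units: kg / s^3
J/(s·m²) reduces to the same SI base units, so it is a valid unit for heat flux.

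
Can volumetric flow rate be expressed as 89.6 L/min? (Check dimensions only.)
Yes

volumetric flow rate has SI base units: m^3 / s
L/min reduces to the same SI base units, so it is a valid unit for volumetric flow rate.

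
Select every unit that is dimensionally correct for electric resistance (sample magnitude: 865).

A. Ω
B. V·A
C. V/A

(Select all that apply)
A, C

electric resistance has SI base units: kg * m^2 / (A^2 * s^3)

Checking each option against kg * m^2 / (A^2 * s^3):
  A. Ω: ✓ matches
  B. V·A: ✗ does not match
  C. V/A: ✓ matches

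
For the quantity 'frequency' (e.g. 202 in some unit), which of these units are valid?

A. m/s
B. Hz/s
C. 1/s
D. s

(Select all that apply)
C

frequency has SI base units: 1 / s

Checking each option against 1 / s:
  A. m/s: ✗ does not match
  B. Hz/s: ✗ does not match
  C. 1/s: ✓ matches
  D. s: ✗ does not match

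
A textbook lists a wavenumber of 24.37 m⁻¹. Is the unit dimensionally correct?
Yes

wavenumber has SI base units: 1 / m
m⁻¹ reduces to the same SI base units, so it is a valid unit for wavenumber.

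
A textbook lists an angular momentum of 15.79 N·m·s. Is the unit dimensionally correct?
Yes

angular momentum has SI base units: kg * m^2 / s
N·m·s reduces to the same SI base units, so it is a valid unit for angular momentum.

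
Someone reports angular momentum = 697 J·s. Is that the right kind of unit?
Yes

angular momentum has SI base units: kg * m^2 / s
J·s reduces to the same SI base units, so it is a valid unit for angular momentum.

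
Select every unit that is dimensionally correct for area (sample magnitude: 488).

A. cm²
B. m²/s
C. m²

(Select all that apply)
A, C

area has SI base units: m^2

Checking each option against m^2:
  A. cm²: ✓ matches
  B. m²/s: ✗ does not match
  C. m²: ✓ matches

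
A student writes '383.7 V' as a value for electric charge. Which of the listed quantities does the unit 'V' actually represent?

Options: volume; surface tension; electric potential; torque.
electric potential

electric charge should have units dimensionally equivalent to A * s (e.g. C).
The given unit 'V' reduces to kg * m^2 / (A * s^3). Of the listed options, that is the dimensionality of electric potential.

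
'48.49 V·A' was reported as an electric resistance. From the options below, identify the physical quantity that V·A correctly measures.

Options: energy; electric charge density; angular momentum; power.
power

electric resistance should have units dimensionally equivalent to kg * m^2 / (A^2 * s^3) (e.g. Ω).
The given unit 'V·A' reduces to kg * m^2 / s^3. Of the listed options, that is the dimensionality of power.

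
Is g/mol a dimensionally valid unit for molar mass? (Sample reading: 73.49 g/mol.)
Yes

molar mass has SI base units: kg / mol
g/mol reduces to the same SI base units, so it is a valid unit for molar mass.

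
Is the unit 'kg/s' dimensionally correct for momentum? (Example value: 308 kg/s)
No

momentum has SI base units: kg * m / s
kg/s does NOT reduce to kg * m / s; a valid unit for momentum would be e.g. kg·m/s.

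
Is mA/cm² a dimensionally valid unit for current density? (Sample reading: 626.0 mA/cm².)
Yes

current density has SI base units: A / m^2
mA/cm² reduces to the same SI base units, so it is a valid unit for current density.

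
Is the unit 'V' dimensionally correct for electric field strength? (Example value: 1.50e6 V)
No

electric field strength has SI base units: kg * m / (A * s^3)
V does NOT reduce to kg * m / (A * s^3); a valid unit for electric field strength would be e.g. V/m.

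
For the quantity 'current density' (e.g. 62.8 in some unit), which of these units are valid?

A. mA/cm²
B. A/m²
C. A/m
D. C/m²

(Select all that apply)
A, B

current density has SI base units: A / m^2

Checking each option against A / m^2:
  A. mA/cm²: ✓ matches
  B. A/m²: ✓ matches
  C. A/m: ✗ does not match
  D. C/m²: ✗ does not match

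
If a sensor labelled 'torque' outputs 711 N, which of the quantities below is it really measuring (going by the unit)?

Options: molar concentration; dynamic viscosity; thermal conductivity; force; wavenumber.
force

torque should have units dimensionally equivalent to kg * m^2 / s^2 (e.g. N·m).
The given unit 'N' reduces to kg * m / s^2. Of the listed options, that is the dimensionality of force.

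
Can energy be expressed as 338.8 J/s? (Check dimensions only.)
No

energy has SI base units: kg * m^2 / s^2
J/s does NOT reduce to kg * m^2 / s^2; a valid unit for energy would be e.g. J.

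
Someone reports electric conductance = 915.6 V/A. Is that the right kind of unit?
No

electric conductance has SI base units: A^2 * s^3 / (kg * m^2)
V/A does NOT reduce to A^2 * s^3 / (kg * m^2); a valid unit for electric conductance would be e.g. S.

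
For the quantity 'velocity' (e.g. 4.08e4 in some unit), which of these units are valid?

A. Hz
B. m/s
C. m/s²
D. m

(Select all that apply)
B

velocity has SI base units: m / s

Checking each option against m / s:
  A. Hz: ✗ does not match
  B. m/s: ✓ matches
  C. m/s²: ✗ does not match
  D. m: ✗ does not match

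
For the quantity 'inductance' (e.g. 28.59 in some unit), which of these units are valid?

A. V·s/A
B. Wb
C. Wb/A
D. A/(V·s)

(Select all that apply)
A, C

inductance has SI base units: kg * m^2 / (A^2 * s^2)

Checking each option against kg * m^2 / (A^2 * s^2):
  A. V·s/A: ✓ matches
  B. Wb: ✗ does not match
  C. Wb/A: ✓ matches
  D. A/(V·s): ✗ does not match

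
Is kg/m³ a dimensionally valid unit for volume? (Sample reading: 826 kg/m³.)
No

volume has SI base units: m^3
kg/m³ does NOT reduce to m^3; a valid unit for volume would be e.g. m³.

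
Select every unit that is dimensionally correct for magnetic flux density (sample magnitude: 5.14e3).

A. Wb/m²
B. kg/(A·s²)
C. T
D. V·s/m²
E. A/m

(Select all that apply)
A, B, C, D

magnetic flux density has SI base units: kg / (A * s^2)

Checking each option against kg / (A * s^2):
  A. Wb/m²: ✓ matches
  B. kg/(A·s²): ✓ matches
  C. T: ✓ matches
  D. V·s/m²: ✓ matches
  E. A/m: ✗ does not match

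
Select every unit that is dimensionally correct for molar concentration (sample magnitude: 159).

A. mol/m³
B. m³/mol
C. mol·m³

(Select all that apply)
A

molar concentration has SI base units: mol / m^3

Checking each option against mol / m^3:
  A. mol/m³: ✓ matches
  B. m³/mol: ✗ does not match
  C. mol·m³: ✗ does not match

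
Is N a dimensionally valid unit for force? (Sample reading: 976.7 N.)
Yes

force has SI base units: kg * m / s^2
N reduces to the same SI base units, so it is a valid unit for force.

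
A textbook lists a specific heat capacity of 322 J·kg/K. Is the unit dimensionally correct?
No

specific heat capacity has SI base units: m^2 / (s^2 * K)
J·kg/K does NOT reduce to m^2 / (s^2 * K); a valid unit for specific heat capacity would be e.g. J/(kg·K).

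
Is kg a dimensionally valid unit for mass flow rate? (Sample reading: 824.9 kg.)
No

mass flow rate has SI base units: kg / s
kg does NOT reduce to kg / s; a valid unit for mass flow rate would be e.g. kg/s.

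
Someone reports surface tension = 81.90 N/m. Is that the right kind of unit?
Yes

surface tension has SI base units: kg / s^2
N/m reduces to the same SI base units, so it is a valid unit for surface tension.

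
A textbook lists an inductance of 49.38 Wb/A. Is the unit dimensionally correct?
Yes

inductance has SI base units: kg * m^2 / (A^2 * s^2)
Wb/A reduces to the same SI base units, so it is a valid unit for inductance.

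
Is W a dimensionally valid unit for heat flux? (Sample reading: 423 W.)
No

heat flux has SI base units: kg / s^3
W does NOT reduce to kg / s^3; a valid unit for heat flux would be e.g. W/m².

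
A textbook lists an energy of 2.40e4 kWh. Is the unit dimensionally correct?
Yes

energy has SI base units: kg * m^2 / s^2
kWh reduces to the same SI base units, so it is a valid unit for energy.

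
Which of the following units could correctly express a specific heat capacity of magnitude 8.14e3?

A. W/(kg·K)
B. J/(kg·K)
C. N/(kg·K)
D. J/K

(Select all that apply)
B

specific heat capacity has SI base units: m^2 / (s^2 * K)

Checking each option against m^2 / (s^2 * K):
  A. W/(kg·K): ✗ does not match
  B. J/(kg·K): ✓ matches
  C. N/(kg·K): ✗ does not match
  D. J/K: ✗ does not match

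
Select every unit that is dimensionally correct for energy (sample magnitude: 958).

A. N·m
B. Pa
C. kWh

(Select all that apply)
A, C

energy has SI base units: kg * m^2 / s^2

Checking each option against kg * m^2 / s^2:
  A. N·m: ✓ matches
  B. Pa: ✗ does not match
  C. kWh: ✓ matches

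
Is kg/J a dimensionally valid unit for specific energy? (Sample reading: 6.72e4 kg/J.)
No

specific energy has SI base units: m^2 / s^2
kg/J does NOT reduce to m^2 / s^2; a valid unit for specific energy would be e.g. J/kg.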